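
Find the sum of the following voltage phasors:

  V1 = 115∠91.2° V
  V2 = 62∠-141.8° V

Step 1 — Convert each phasor to rectangular form:
  V1 = 115·(cos(91.2°) + j·sin(91.2°)) = -2.408 + j115 V
  V2 = 62·(cos(-141.8°) + j·sin(-141.8°)) = -48.72 - j38.34 V
Step 2 — Sum components: V_total = -51.13 + j76.63 V.
Step 3 — Convert to polar: |V_total| = 92.13 V, ∠V_total = 123.7°.

V_total = 92.13∠123.7° V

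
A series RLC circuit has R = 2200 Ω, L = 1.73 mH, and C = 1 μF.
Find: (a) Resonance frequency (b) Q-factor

Step 1 — Resonance condition Im(Z)=0 gives ω₀ = 1/√(LC).
Step 2 — ω₀ = 1/√(0.00173·1e-06) = 2.404e+04 rad/s.
Step 3 — f₀ = ω₀/(2π) = 3826 Hz.
Step 4 — Series Q: Q = ω₀L/R = 2.404e+04·0.00173/2200 = 0.01891.

(a) f₀ = 3826 Hz  (b) Q = 0.01891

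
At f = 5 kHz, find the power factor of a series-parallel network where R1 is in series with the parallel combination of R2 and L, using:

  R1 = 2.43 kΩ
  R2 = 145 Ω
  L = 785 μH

Step 1 — Angular frequency: ω = 2π·f = 2π·5000 = 3.142e+04 rad/s.
Step 2 — Component impedances:
  R1: Z = R = 2430 Ω
  R2: Z = R = 145 Ω
  L: Z = jωL = j·3.142e+04·0.000785 = 0 + j24.66 Ω
Step 3 — Parallel branch: R2 || L = 1/(1/R2 + 1/L) = 4.076 + j23.97 Ω.
Step 4 — Series with R1: Z_total = R1 + (R2 || L) = 2434 + j23.97 Ω = 2434∠0.6° Ω.
Step 5 — Power factor: PF = cos(φ) = Re(Z)/|Z| = 2434/2434 = 1.
Step 6 — Type: Im(Z) = 23.97 ⇒ lagging (phase φ = 0.6°).

PF = 1 (lagging, φ = 0.6°)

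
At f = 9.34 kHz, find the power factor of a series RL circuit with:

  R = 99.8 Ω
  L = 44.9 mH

Step 1 — Angular frequency: ω = 2π·f = 2π·9340 = 5.868e+04 rad/s.
Step 2 — Component impedances:
  R: Z = R = 99.8 Ω
  L: Z = jωL = j·5.868e+04·0.0449 = 0 + j2635 Ω
Step 3 — Series combination: Z_total = R + L = 99.8 + j2635 Ω = 2637∠87.8° Ω.
Step 4 — Power factor: PF = cos(φ) = Re(Z)/|Z| = 99.8/2637 = 0.03785.
Step 5 — Type: Im(Z) = 2635 ⇒ lagging (phase φ = 87.8°).

PF = 0.03785 (lagging, φ = 87.8°)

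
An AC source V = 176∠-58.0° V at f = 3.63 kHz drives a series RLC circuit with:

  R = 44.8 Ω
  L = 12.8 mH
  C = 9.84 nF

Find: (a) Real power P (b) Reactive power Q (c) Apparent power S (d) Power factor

Step 1 — Angular frequency: ω = 2π·f = 2π·3630 = 2.281e+04 rad/s.
Step 2 — Component impedances:
  R: Z = R = 44.8 Ω
  L: Z = jωL = j·2.281e+04·0.0128 = 0 + j291.9 Ω
  C: Z = 1/(jωC) = -j/(ω·C) = 0 - j4456 Ω
Step 3 — Series combination: Z_total = R + L + C = 44.8 - j4164 Ω = 4164∠-89.4° Ω.
Step 4 — Source phasor: V = 176∠-58.0° V = 93.27 - j149.3 V.
Step 5 — Current: I = V / Z = 0.03608 + j0.02201 A = 0.04227∠31.4° A.
Step 6 — Complex power: S = V·I* = 0.08003 - j7.439 VA.
Step 7 — Real power: P = Re(S) = 0.08003 W.
Step 8 — Reactive power: Q = Im(S) = -7.439 VAR.
Step 9 — Apparent power: |S| = 7.439 VA.
Step 10 — Power factor: PF = P/|S| = 0.01076 (leading).

(a) P = 0.08003 W  (b) Q = -7.439 VAR  (c) S = 7.439 VA  (d) PF = 0.01076 (leading)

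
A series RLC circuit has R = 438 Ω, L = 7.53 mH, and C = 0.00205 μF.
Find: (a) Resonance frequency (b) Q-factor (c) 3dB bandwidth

Step 1 — Resonance condition Im(Z)=0 gives ω₀ = 1/√(LC).
Step 2 — ω₀ = 1/√(0.00753·2.05e-09) = 2.545e+05 rad/s.
Step 3 — f₀ = ω₀/(2π) = 4.051e+04 Hz.
Step 4 — Series Q: Q = ω₀L/R = 2.545e+05·0.00753/438 = 4.376.
Step 5 — 3dB bandwidth: Δω = ω₀/Q = 5.817e+04 rad/s; BW = Δω/(2π) = 9258 Hz.

(a) f₀ = 4.051e+04 Hz  (b) Q = 4.376  (c) BW = 9258 Hz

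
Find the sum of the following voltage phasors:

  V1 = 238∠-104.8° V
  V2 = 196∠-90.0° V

Step 1 — Convert each phasor to rectangular form:
  V1 = 238·(cos(-104.8°) + j·sin(-104.8°)) = -60.8 - j230.1 V
  V2 = 196·(cos(-90.0°) + j·sin(-90.0°)) = 0 - j196 V
Step 2 — Sum components: V_total = -60.8 - j426.1 V.
Step 3 — Convert to polar: |V_total| = 430.4 V, ∠V_total = -98.1°.

V_total = 430.4∠-98.1° V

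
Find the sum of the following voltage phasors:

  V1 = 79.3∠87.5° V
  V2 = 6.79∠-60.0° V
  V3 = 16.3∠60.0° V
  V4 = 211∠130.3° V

Step 1 — Convert each phasor to rectangular form:
  V1 = 79.3·(cos(87.5°) + j·sin(87.5°)) = 3.459 + j79.22 V
  V2 = 6.79·(cos(-60.0°) + j·sin(-60.0°)) = 3.395 - j5.88 V
  V3 = 16.3·(cos(60.0°) + j·sin(60.0°)) = 8.15 + j14.12 V
  V4 = 211·(cos(130.3°) + j·sin(130.3°)) = -136.5 + j160.9 V
Step 2 — Sum components: V_total = -121.5 + j248.4 V.
Step 3 — Convert to polar: |V_total| = 276.5 V, ∠V_total = 116.1°.

V_total = 276.5∠116.1° V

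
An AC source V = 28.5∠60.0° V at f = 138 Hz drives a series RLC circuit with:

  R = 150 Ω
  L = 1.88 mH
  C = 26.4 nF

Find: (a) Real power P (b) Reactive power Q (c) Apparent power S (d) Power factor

Step 1 — Angular frequency: ω = 2π·f = 2π·138 = 867.1 rad/s.
Step 2 — Component impedances:
  R: Z = R = 150 Ω
  L: Z = jωL = j·867.1·0.00188 = 0 + j1.63 Ω
  C: Z = 1/(jωC) = -j/(ω·C) = 0 - j4.369e+04 Ω
Step 3 — Series combination: Z_total = R + L + C = 150 - j4.368e+04 Ω = 4.368e+04∠-89.8° Ω.
Step 4 — Source phasor: V = 28.5∠60.0° V = 14.25 + j24.68 V.
Step 5 — Current: I = V / Z = -0.0005639 + j0.0003281 A = 0.0006524∠149.8° A.
Step 6 — Complex power: S = V·I* = 6.385e-05 - j0.01859 VA.
Step 7 — Real power: P = Re(S) = 6.385e-05 W.
Step 8 — Reactive power: Q = Im(S) = -0.01859 VAR.
Step 9 — Apparent power: |S| = 0.01859 VA.
Step 10 — Power factor: PF = P/|S| = 0.003434 (leading).

(a) P = 6.385e-05 W  (b) Q = -0.01859 VAR  (c) S = 0.01859 VA  (d) PF = 0.003434 (leading)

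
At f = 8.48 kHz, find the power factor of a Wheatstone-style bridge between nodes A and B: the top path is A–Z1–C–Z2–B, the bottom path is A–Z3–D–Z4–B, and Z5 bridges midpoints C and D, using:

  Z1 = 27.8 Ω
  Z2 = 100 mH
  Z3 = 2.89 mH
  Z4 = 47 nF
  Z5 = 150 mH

Step 1 — Angular frequency: ω = 2π·f = 2π·8480 = 5.328e+04 rad/s.
Step 2 — Component impedances:
  Z1: Z = R = 27.8 Ω
  Z2: Z = jωL = j·5.328e+04·0.1 = 0 + j5328 Ω
  Z3: Z = jωL = j·5.328e+04·0.00289 = 0 + j154 Ω
  Z4: Z = 1/(jωC) = -j/(ω·C) = 0 - j399.3 Ω
  Z5: Z = jωL = j·5.328e+04·0.15 = 0 + j7992 Ω
Step 3 — Bridge requires nodal analysis (the Z5 bridge couples midpoints C and D, so the two paths cannot be reduced to a simple series/parallel combination). Setting node B to ground and injecting 1 A at node A, the 3-node admittance system at A, C, D solves to V_A = Z_AB = 0.02345 - j260.4 Ω = 260.4∠-90.0° Ω.
Step 4 — Power factor: PF = cos(φ) = Re(Z)/|Z| = 0.02345/260.4 = 9.005e-05.
Step 5 — Type: Im(Z) = -260.4 ⇒ leading (phase φ = -90.0°).

PF = 9.005e-05 (leading, φ = -90.0°)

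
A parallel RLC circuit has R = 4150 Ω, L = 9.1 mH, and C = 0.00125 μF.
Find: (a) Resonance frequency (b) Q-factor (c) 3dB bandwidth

Step 1 — Resonance: ω₀ = 1/√(LC) = 1/√(0.0091·1.25e-09) = 2.965e+05 rad/s.
Step 2 — f₀ = ω₀/(2π) = 4.719e+04 Hz.
Step 3 — Parallel Q: Q = R/(ω₀L) = 4150/(2.965e+05·0.0091) = 1.538.
Step 4 — Bandwidth: Δω = ω₀/Q = 1.928e+05 rad/s; BW = Δω/(2π) = 3.068e+04 Hz.

(a) f₀ = 4.719e+04 Hz  (b) Q = 1.538  (c) BW = 3.068e+04 Hz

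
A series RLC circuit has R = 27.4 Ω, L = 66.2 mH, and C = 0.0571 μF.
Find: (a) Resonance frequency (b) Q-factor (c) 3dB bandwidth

Step 1 — Resonance: ω₀ = 1/√(LC) = 1/√(0.0662·5.71e-08) = 1.626e+04 rad/s.
Step 2 — f₀ = ω₀/(2π) = 2589 Hz.
Step 3 — Series Q: Q = ω₀L/R = 1.626e+04·0.0662/27.4 = 39.3.
Step 4 — Bandwidth: Δω = ω₀/Q = 413.9 rad/s; BW = Δω/(2π) = 65.87 Hz.

(a) f₀ = 2589 Hz  (b) Q = 39.3  (c) BW = 65.87 Hz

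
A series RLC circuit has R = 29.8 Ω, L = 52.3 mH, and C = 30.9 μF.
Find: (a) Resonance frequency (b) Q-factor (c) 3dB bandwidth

Step 1 — Resonance: ω₀ = 1/√(LC) = 1/√(0.0523·3.09e-05) = 786.6 rad/s.
Step 2 — f₀ = ω₀/(2π) = 125.2 Hz.
Step 3 — Series Q: Q = ω₀L/R = 786.6·0.0523/29.8 = 1.381.
Step 4 — Bandwidth: Δω = ω₀/Q = 569.8 rad/s; BW = Δω/(2π) = 90.68 Hz.

(a) f₀ = 125.2 Hz  (b) Q = 1.381  (c) BW = 90.68 Hz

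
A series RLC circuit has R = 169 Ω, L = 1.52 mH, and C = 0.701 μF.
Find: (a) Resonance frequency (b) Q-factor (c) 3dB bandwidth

Step 1 — Resonance: ω₀ = 1/√(LC) = 1/√(0.00152·7.01e-07) = 3.064e+04 rad/s.
Step 2 — f₀ = ω₀/(2π) = 4876 Hz.
Step 3 — Series Q: Q = ω₀L/R = 3.064e+04·0.00152/169 = 0.2755.
Step 4 — Bandwidth: Δω = ω₀/Q = 1.112e+05 rad/s; BW = Δω/(2π) = 1.77e+04 Hz.

(a) f₀ = 4876 Hz  (b) Q = 0.2755  (c) BW = 1.77e+04 Hz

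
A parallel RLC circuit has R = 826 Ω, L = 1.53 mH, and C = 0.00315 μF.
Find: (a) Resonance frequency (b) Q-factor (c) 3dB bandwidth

Step 1 — Resonance: ω₀ = 1/√(LC) = 1/√(0.00153·3.15e-09) = 4.555e+05 rad/s.
Step 2 — f₀ = ω₀/(2π) = 7.25e+04 Hz.
Step 3 — Parallel Q: Q = R/(ω₀L) = 826/(4.555e+05·0.00153) = 1.185.
Step 4 — Bandwidth: Δω = ω₀/Q = 3.843e+05 rad/s; BW = Δω/(2π) = 6.117e+04 Hz.

(a) f₀ = 7.25e+04 Hz  (b) Q = 1.185  (c) BW = 6.117e+04 Hz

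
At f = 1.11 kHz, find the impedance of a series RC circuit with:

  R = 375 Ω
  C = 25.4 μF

Step 1 — Angular frequency: ω = 2π·f = 2π·1110 = 6974 rad/s.
Step 2 — Component impedances:
  R: Z = R = 375 Ω
  C: Z = 1/(jωC) = -j/(ω·C) = 0 - j5.645 Ω
Step 3 — Series combination: Z_total = R + C = 375 - j5.645 Ω = 375∠-0.9° Ω.

Z = 375 - j5.645 Ω = 375∠-0.9° Ω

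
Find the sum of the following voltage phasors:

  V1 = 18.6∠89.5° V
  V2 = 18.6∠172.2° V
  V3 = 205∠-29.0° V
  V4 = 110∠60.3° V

Step 1 — Convert each phasor to rectangular form:
  V1 = 18.6·(cos(89.5°) + j·sin(89.5°)) = 0.1623 + j18.6 V
  V2 = 18.6·(cos(172.2°) + j·sin(172.2°)) = -18.43 + j2.524 V
  V3 = 205·(cos(-29.0°) + j·sin(-29.0°)) = 179.3 - j99.39 V
  V4 = 110·(cos(60.3°) + j·sin(60.3°)) = 54.5 + j95.55 V
Step 2 — Sum components: V_total = 215.5 + j17.29 V.
Step 3 — Convert to polar: |V_total| = 216.2 V, ∠V_total = 4.6°.

V_total = 216.2∠4.6° V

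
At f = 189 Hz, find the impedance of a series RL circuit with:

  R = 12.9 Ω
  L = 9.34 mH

Step 1 — Angular frequency: ω = 2π·f = 2π·189 = 1188 rad/s.
Step 2 — Component impedances:
  R: Z = R = 12.9 Ω
  L: Z = jωL = j·1188·0.00934 = 0 + j11.09 Ω
Step 3 — Series combination: Z_total = R + L = 12.9 + j11.09 Ω = 17.01∠40.7° Ω.

Z = 12.9 + j11.09 Ω = 17.01∠40.7° Ω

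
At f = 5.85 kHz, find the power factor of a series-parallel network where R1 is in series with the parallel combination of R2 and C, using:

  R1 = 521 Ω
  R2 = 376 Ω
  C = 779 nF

Step 1 — Angular frequency: ω = 2π·f = 2π·5850 = 3.676e+04 rad/s.
Step 2 — Component impedances:
  R1: Z = R = 521 Ω
  R2: Z = R = 376 Ω
  C: Z = 1/(jωC) = -j/(ω·C) = 0 - j34.92 Ω
Step 3 — Parallel branch: R2 || C = 1/(1/R2 + 1/C) = 3.216 - j34.63 Ω.
Step 4 — Series with R1: Z_total = R1 + (R2 || C) = 524.2 - j34.63 Ω = 525.4∠-3.8° Ω.
Step 5 — Power factor: PF = cos(φ) = Re(Z)/|Z| = 524.22/525.36 = 0.9978.
Step 6 — Type: Im(Z) = -34.63 ⇒ leading (phase φ = -3.8°).

PF = 0.9978 (leading, φ = -3.8°)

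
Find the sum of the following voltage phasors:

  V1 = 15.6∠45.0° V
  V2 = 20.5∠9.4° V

Step 1 — Convert each phasor to rectangular form:
  V1 = 15.6·(cos(45.0°) + j·sin(45.0°)) = 11.03 + j11.03 V
  V2 = 20.5·(cos(9.4°) + j·sin(9.4°)) = 20.22 + j3.348 V
Step 2 — Sum components: V_total = 31.26 + j14.38 V.
Step 3 — Convert to polar: |V_total| = 34.4 V, ∠V_total = 24.7°.

V_total = 34.4∠24.7° V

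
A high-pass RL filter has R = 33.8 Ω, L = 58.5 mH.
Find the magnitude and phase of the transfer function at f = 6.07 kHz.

Step 1 — Angular frequency: ω = 2π·6070 = 3.814e+04 rad/s.
Step 2 — Transfer function: H(jω) = jωL/(R + jωL).
Step 3 — Numerator jωL = j·2231; denominator R + jωL = 33.8 + j2231.
Step 4 — H = 0.9998 + j0.01515.
Step 5 — Magnitude: |H| = 0.9999 (-0.0 dB); phase: φ = 0.9°.

|H| = 0.9999 (-0.0 dB), φ = 0.9°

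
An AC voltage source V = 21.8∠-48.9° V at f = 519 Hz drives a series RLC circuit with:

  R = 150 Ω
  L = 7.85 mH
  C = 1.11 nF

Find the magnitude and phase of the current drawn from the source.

Step 1 — Angular frequency: ω = 2π·f = 2π·519 = 3261 rad/s.
Step 2 — Component impedances:
  R: Z = R = 150 Ω
  L: Z = jωL = j·3261·0.00785 = 0 + j25.6 Ω
  C: Z = 1/(jωC) = -j/(ω·C) = 0 - j2.763e+05 Ω
Step 3 — Series combination: Z_total = R + L + C = 150 - j2.762e+05 Ω = 2.762e+05∠-90.0° Ω.
Step 4 — Source phasor: V = 21.8∠-48.9° V = 14.33 - j16.43 V.
Step 5 — Ohm's law: I = V / Z_total = (14.33 - j16.43) / (150 - j2.762e+05) = 5.95e-05 + j5.185e-05 A.
Step 6 — Convert to polar: |I| = 7.892e-05 A, ∠I = 41.1°.

I = 7.892e-05∠41.1° A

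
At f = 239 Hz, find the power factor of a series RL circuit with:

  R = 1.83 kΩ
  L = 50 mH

Step 1 — Angular frequency: ω = 2π·f = 2π·239 = 1502 rad/s.
Step 2 — Component impedances:
  R: Z = R = 1830 Ω
  L: Z = jωL = j·1502·0.05 = 0 + j75.08 Ω
Step 3 — Series combination: Z_total = R + L = 1830 + j75.08 Ω = 1832∠2.3° Ω.
Step 4 — Power factor: PF = cos(φ) = Re(Z)/|Z| = 1830/1831.5 = 0.9992.
Step 5 — Type: Im(Z) = 75.08 ⇒ lagging (phase φ = 2.3°).

PF = 0.9992 (lagging, φ = 2.3°)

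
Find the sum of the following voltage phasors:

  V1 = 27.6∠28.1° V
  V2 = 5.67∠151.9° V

Step 1 — Convert each phasor to rectangular form:
  V1 = 27.6·(cos(28.1°) + j·sin(28.1°)) = 24.35 + j13 V
  V2 = 5.67·(cos(151.9°) + j·sin(151.9°)) = -5.002 + j2.671 V
Step 2 — Sum components: V_total = 19.35 + j15.67 V.
Step 3 — Convert to polar: |V_total| = 24.9 V, ∠V_total = 39.0°.

V_total = 24.9∠39.0° V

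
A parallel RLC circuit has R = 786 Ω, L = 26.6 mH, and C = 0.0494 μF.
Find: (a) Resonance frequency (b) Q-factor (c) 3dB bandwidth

Step 1 — Resonance: ω₀ = 1/√(LC) = 1/√(0.0266·4.94e-08) = 2.759e+04 rad/s.
Step 2 — f₀ = ω₀/(2π) = 4391 Hz.
Step 3 — Parallel Q: Q = R/(ω₀L) = 786/(2.759e+04·0.0266) = 1.071.
Step 4 — Bandwidth: Δω = ω₀/Q = 2.575e+04 rad/s; BW = Δω/(2π) = 4099 Hz.

(a) f₀ = 4391 Hz  (b) Q = 1.071  (c) BW = 4099 Hz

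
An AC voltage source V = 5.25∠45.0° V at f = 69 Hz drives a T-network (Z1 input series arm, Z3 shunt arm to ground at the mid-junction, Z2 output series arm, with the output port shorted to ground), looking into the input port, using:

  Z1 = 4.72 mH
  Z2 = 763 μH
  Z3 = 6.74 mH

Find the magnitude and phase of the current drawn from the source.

Step 1 — Angular frequency: ω = 2π·f = 2π·69 = 433.5 rad/s.
Step 2 — Component impedances:
  Z1: Z = jωL = j·433.5·0.00472 = 0 + j2.046 Ω
  Z2: Z = jωL = j·433.5·0.000763 = 0 + j0.3308 Ω
  Z3: Z = jωL = j·433.5·0.00674 = 0 + j2.922 Ω
Step 3 — With the output port shorted to ground, the output series arm Z2 runs from the junction to ground; the shunt arm Z3 also runs from the junction to ground. They appear in parallel: Z3 || Z2 = 0 + j0.2972 Ω.
Step 4 — Series with input arm Z1: Z_in = Z1 + (Z3 || Z2) = 0 + j2.343 Ω = 2.343∠90.0° Ω.
Step 5 — Source phasor: V = 5.25∠45.0° V = 3.712 + j3.712 V.
Step 6 — Ohm's law: I = V / Z_total = (3.712 + j3.712) / (0 + j2.343) = 1.584 - j1.584 A.
Step 7 — Convert to polar: |I| = 2.24 A, ∠I = -45.0°.

I = 2.24∠-45.0° A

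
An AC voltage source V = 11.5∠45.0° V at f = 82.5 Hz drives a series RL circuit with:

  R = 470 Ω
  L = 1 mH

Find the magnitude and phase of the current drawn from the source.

Step 1 — Angular frequency: ω = 2π·f = 2π·82.5 = 518.4 rad/s.
Step 2 — Component impedances:
  R: Z = R = 470 Ω
  L: Z = jωL = j·518.4·0.001 = 0 + j0.5184 Ω
Step 3 — Series combination: Z_total = R + L = 470 + j0.5184 Ω = 470∠0.1° Ω.
Step 4 — Source phasor: V = 11.5∠45.0° V = 8.132 + j8.132 V.
Step 5 — Ohm's law: I = V / Z_total = (8.132 + j8.132) / (470 + j0.5184) = 0.01732 + j0.01728 A.
Step 6 — Convert to polar: |I| = 0.02447 A, ∠I = 44.9°.

I = 0.02447∠44.9° A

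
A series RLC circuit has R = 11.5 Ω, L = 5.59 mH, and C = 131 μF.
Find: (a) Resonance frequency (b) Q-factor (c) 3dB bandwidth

Step 1 — Resonance condition Im(Z)=0 gives ω₀ = 1/√(LC).
Step 2 — ω₀ = 1/√(0.00559·0.000131) = 1169 rad/s.
Step 3 — f₀ = ω₀/(2π) = 186 Hz.
Step 4 — Series Q: Q = ω₀L/R = 1169·0.00559/11.5 = 0.568.
Step 5 — 3dB bandwidth: Δω = ω₀/Q = 2057 rad/s; BW = Δω/(2π) = 327.4 Hz.

(a) f₀ = 186 Hz  (b) Q = 0.568  (c) BW = 327.4 Hz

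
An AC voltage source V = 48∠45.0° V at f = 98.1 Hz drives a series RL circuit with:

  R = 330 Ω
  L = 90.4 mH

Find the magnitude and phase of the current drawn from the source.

Step 1 — Angular frequency: ω = 2π·f = 2π·98.1 = 616.4 rad/s.
Step 2 — Component impedances:
  R: Z = R = 330 Ω
  L: Z = jωL = j·616.4·0.0904 = 0 + j55.72 Ω
Step 3 — Series combination: Z_total = R + L = 330 + j55.72 Ω = 334.7∠9.6° Ω.
Step 4 — Source phasor: V = 48∠45.0° V = 33.94 + j33.94 V.
Step 5 — Ohm's law: I = V / Z_total = (33.94 + j33.94) / (330 + j55.72) = 0.1169 + j0.08312 A.
Step 6 — Convert to polar: |I| = 0.1434 A, ∠I = 35.4°.

I = 0.1434∠35.4° A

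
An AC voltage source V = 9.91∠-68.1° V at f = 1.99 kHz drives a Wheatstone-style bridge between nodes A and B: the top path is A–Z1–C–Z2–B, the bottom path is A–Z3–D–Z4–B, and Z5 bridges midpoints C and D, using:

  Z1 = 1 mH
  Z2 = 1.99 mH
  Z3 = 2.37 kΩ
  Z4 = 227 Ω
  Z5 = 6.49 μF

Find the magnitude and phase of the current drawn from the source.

Step 1 — Angular frequency: ω = 2π·f = 2π·1990 = 1.25e+04 rad/s.
Step 2 — Component impedances:
  Z1: Z = jωL = j·1.25e+04·0.001 = 0 + j12.5 Ω
  Z2: Z = jωL = j·1.25e+04·0.00199 = 0 + j24.88 Ω
  Z3: Z = R = 2370 Ω
  Z4: Z = R = 227 Ω
  Z5: Z = 1/(jωC) = -j/(ω·C) = 0 - j12.32 Ω
Step 3 — Bridge requires nodal analysis (the Z5 bridge couples midpoints C and D, so the two paths cannot be reduced to a simple series/parallel combination). Setting node B to ground and injecting 1 A at node A, the 3-node admittance system at A, C, D solves to V_A = Z_AB = 2.783 + j37.22 Ω = 37.32∠85.7° Ω.
Step 4 — Source phasor: V = 9.91∠-68.1° V = 3.696 - j9.195 V.
Step 5 — Ohm's law: I = V / Z_total = (3.696 - j9.195) / (2.783 + j37.22) = -0.2383 - j0.1171 A.
Step 6 — Convert to polar: |I| = 0.2655 A, ∠I = -153.8°.

I = 0.2655∠-153.8° A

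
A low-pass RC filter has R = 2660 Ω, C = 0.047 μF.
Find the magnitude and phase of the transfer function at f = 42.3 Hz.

Step 1 — Angular frequency: ω = 2π·42.3 = 265.8 rad/s.
Step 2 — Transfer function: H(jω) = 1/(1 + jωRC).
Step 3 — Denominator: 1 + jωRC = 1 + j·265.8·2660·4.7e-08 = 1 + j0.03323.
Step 4 — H = 0.9989 - j0.03319.
Step 5 — Magnitude: |H| = 0.9994 (-0.0 dB); phase: φ = -1.9°.

|H| = 0.9994 (-0.0 dB), φ = -1.9°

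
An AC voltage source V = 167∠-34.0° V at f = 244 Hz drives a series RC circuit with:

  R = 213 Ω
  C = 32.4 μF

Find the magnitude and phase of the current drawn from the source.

Step 1 — Angular frequency: ω = 2π·f = 2π·244 = 1533 rad/s.
Step 2 — Component impedances:
  R: Z = R = 213 Ω
  C: Z = 1/(jωC) = -j/(ω·C) = 0 - j20.13 Ω
Step 3 — Series combination: Z_total = R + C = 213 - j20.13 Ω = 213.9∠-5.4° Ω.
Step 4 — Source phasor: V = 167∠-34.0° V = 138.4 - j93.39 V.
Step 5 — Ohm's law: I = V / Z_total = (138.4 - j93.39) / (213 - j20.13) = 0.6853 - j0.3737 A.
Step 6 — Convert to polar: |I| = 0.7806 A, ∠I = -28.6°.

I = 0.7806∠-28.6° A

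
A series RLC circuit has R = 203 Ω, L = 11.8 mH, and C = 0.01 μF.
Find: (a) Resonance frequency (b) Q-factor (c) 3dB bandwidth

Step 1 — Resonance: ω₀ = 1/√(LC) = 1/√(0.0118·1e-08) = 9.206e+04 rad/s.
Step 2 — f₀ = ω₀/(2π) = 1.465e+04 Hz.
Step 3 — Series Q: Q = ω₀L/R = 9.206e+04·0.0118/203 = 5.351.
Step 4 — Bandwidth: Δω = ω₀/Q = 1.72e+04 rad/s; BW = Δω/(2π) = 2738 Hz.

(a) f₀ = 1.465e+04 Hz  (b) Q = 5.351  (c) BW = 2738 Hz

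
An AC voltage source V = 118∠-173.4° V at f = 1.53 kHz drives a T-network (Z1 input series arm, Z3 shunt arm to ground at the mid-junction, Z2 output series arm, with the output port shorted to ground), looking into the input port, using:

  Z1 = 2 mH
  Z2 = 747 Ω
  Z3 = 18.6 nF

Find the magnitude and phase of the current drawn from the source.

Step 1 — Angular frequency: ω = 2π·f = 2π·1530 = 9613 rad/s.
Step 2 — Component impedances:
  Z1: Z = jωL = j·9613·0.002 = 0 + j19.23 Ω
  Z2: Z = R = 747 Ω
  Z3: Z = 1/(jωC) = -j/(ω·C) = 0 - j5593 Ω
Step 3 — With the output port shorted to ground, the output series arm Z2 runs from the junction to ground; the shunt arm Z3 also runs from the junction to ground. They appear in parallel: Z3 || Z2 = 733.9 - j98.03 Ω.
Step 4 — Series with input arm Z1: Z_in = Z1 + (Z3 || Z2) = 733.9 - j78.8 Ω = 738.1∠-6.1° Ω.
Step 5 — Source phasor: V = 118∠-173.4° V = -117.2 - j13.56 V.
Step 6 — Ohm's law: I = V / Z_total = (-117.2 - j13.56) / (733.9 - j78.8) = -0.1559 - j0.03522 A.
Step 7 — Convert to polar: |I| = 0.1599 A, ∠I = -167.3°.

I = 0.1599∠-167.3° A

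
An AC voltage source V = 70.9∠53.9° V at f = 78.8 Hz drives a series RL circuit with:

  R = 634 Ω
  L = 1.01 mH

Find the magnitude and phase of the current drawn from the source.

Step 1 — Angular frequency: ω = 2π·f = 2π·78.8 = 495.1 rad/s.
Step 2 — Component impedances:
  R: Z = R = 634 Ω
  L: Z = jωL = j·495.1·0.00101 = 0 + j0.5001 Ω
Step 3 — Series combination: Z_total = R + L = 634 + j0.5001 Ω = 634∠0.0° Ω.
Step 4 — Source phasor: V = 70.9∠53.9° V = 41.77 + j57.29 V.
Step 5 — Ohm's law: I = V / Z_total = (41.77 + j57.29) / (634 + j0.5001) = 0.06596 + j0.09031 A.
Step 6 — Convert to polar: |I| = 0.1118 A, ∠I = 53.9°.

I = 0.1118∠53.9° A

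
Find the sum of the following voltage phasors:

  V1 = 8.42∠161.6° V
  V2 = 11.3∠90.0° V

Step 1 — Convert each phasor to rectangular form:
  V1 = 8.42·(cos(161.6°) + j·sin(161.6°)) = -7.99 + j2.658 V
  V2 = 11.3·(cos(90.0°) + j·sin(90.0°)) = 0 + j11.3 V
Step 2 — Sum components: V_total = -7.99 + j13.96 V.
Step 3 — Convert to polar: |V_total| = 16.08 V, ∠V_total = 119.8°.

V_total = 16.08∠119.8° V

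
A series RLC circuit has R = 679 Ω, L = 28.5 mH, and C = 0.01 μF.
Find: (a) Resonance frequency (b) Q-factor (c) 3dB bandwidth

Step 1 — Resonance condition Im(Z)=0 gives ω₀ = 1/√(LC).
Step 2 — ω₀ = 1/√(0.0285·1e-08) = 5.923e+04 rad/s.
Step 3 — f₀ = ω₀/(2π) = 9428 Hz.
Step 4 — Series Q: Q = ω₀L/R = 5.923e+04·0.0285/679 = 2.486.
Step 5 — 3dB bandwidth: Δω = ω₀/Q = 2.382e+04 rad/s; BW = Δω/(2π) = 3792 Hz.

(a) f₀ = 9428 Hz  (b) Q = 2.486  (c) BW = 3792 Hz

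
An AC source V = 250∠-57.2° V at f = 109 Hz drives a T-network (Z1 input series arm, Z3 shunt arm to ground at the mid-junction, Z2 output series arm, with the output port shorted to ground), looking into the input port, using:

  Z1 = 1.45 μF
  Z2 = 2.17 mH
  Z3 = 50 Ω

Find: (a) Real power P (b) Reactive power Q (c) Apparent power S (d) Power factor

Step 1 — Angular frequency: ω = 2π·f = 2π·109 = 684.9 rad/s.
Step 2 — Component impedances:
  Z1: Z = 1/(jωC) = -j/(ω·C) = 0 - j1007 Ω
  Z2: Z = jωL = j·684.9·0.00217 = 0 + j1.486 Ω
  Z3: Z = R = 50 Ω
Step 3 — With the output port shorted to ground, the output series arm Z2 runs from the junction to ground; the shunt arm Z3 also runs from the junction to ground. They appear in parallel: Z3 || Z2 = 0.04413 + j1.485 Ω.
Step 4 — Series with input arm Z1: Z_in = Z1 + (Z3 || Z2) = 0.04413 - j1006 Ω = 1006∠-90.0° Ω.
Step 5 — Source phasor: V = 250∠-57.2° V = 135.4 - j210.1 V.
Step 6 — Current: I = V / Z = 0.209 + j0.1347 A = 0.2486∠32.8° A.
Step 7 — Complex power: S = V·I* = 0.002728 - j62.16 VA.
Step 8 — Real power: P = Re(S) = 0.002728 W.
Step 9 — Reactive power: Q = Im(S) = -62.16 VAR.
Step 10 — Apparent power: |S| = 62.16 VA.
Step 11 — Power factor: PF = P/|S| = 4.389e-05 (leading).

(a) P = 0.002728 W  (b) Q = -62.16 VAR  (c) S = 62.16 VA  (d) PF = 4.389e-05 (leading)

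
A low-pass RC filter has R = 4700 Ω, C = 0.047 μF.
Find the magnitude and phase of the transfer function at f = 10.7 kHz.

Step 1 — Angular frequency: ω = 2π·1.07e+04 = 6.723e+04 rad/s.
Step 2 — Transfer function: H(jω) = 1/(1 + jωRC).
Step 3 — Denominator: 1 + jωRC = 1 + j·6.723e+04·4700·4.7e-08 = 1 + j14.85.
Step 4 — H = 0.004514 - j0.06703.
Step 5 — Magnitude: |H| = 0.06718 (-23.5 dB); phase: φ = -86.1°.

|H| = 0.06718 (-23.5 dB), φ = -86.1°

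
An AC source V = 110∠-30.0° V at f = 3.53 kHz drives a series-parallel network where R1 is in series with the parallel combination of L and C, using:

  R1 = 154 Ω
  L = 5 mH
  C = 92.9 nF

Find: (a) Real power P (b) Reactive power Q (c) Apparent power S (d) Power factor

Step 1 — Angular frequency: ω = 2π·f = 2π·3530 = 2.218e+04 rad/s.
Step 2 — Component impedances:
  R1: Z = R = 154 Ω
  L: Z = jωL = j·2.218e+04·0.005 = 0 + j110.9 Ω
  C: Z = 1/(jωC) = -j/(ω·C) = 0 - j485.3 Ω
Step 3 — Parallel branch: L || C = 1/(1/L + 1/C) = 0 + j143.7 Ω.
Step 4 — Series with R1: Z_total = R1 + (L || C) = 154 + j143.7 Ω = 210.7∠43.0° Ω.
Step 5 — Source phasor: V = 110∠-30.0° V = 95.26 - j55 V.
Step 6 — Current: I = V / Z = 0.1524 - j0.4994 A = 0.5222∠-73.0° A.
Step 7 — Complex power: S = V·I* = 41.99 + j39.19 VA.
Step 8 — Real power: P = Re(S) = 41.99 W.
Step 9 — Reactive power: Q = Im(S) = 39.19 VAR.
Step 10 — Apparent power: |S| = 57.44 VA.
Step 11 — Power factor: PF = P/|S| = 0.731 (lagging).

(a) P = 41.99 W  (b) Q = 39.19 VAR  (c) S = 57.44 VA  (d) PF = 0.731 (lagging)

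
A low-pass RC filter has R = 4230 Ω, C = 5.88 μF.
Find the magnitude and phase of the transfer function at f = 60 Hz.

Step 1 — Angular frequency: ω = 2π·60 = 377 rad/s.
Step 2 — Transfer function: H(jω) = 1/(1 + jωRC).
Step 3 — Denominator: 1 + jωRC = 1 + j·377·4230·5.88e-06 = 1 + j9.377.
Step 4 — H = 0.01125 - j0.1054.
Step 5 — Magnitude: |H| = 0.106 (-19.5 dB); phase: φ = -83.9°.

|H| = 0.106 (-19.5 dB), φ = -83.9°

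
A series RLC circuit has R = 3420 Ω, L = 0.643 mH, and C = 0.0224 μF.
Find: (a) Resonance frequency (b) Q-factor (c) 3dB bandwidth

Step 1 — Resonance: ω₀ = 1/√(LC) = 1/√(0.000643·2.24e-08) = 2.635e+05 rad/s.
Step 2 — f₀ = ω₀/(2π) = 4.194e+04 Hz.
Step 3 — Series Q: Q = ω₀L/R = 2.635e+05·0.000643/3420 = 0.04954.
Step 4 — Bandwidth: Δω = ω₀/Q = 5.319e+06 rad/s; BW = Δω/(2π) = 8.465e+05 Hz.

(a) f₀ = 4.194e+04 Hz  (b) Q = 0.04954  (c) BW = 8.465e+05 Hz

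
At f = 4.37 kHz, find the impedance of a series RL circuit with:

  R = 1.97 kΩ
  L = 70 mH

Step 1 — Angular frequency: ω = 2π·f = 2π·4370 = 2.746e+04 rad/s.
Step 2 — Component impedances:
  R: Z = R = 1970 Ω
  L: Z = jωL = j·2.746e+04·0.07 = 0 + j1922 Ω
Step 3 — Series combination: Z_total = R + L = 1970 + j1922 Ω = 2752∠44.3° Ω.

Z = 1970 + j1922 Ω = 2752∠44.3° Ω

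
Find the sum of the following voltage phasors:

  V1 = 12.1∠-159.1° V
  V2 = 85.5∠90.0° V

Step 1 — Convert each phasor to rectangular form:
  V1 = 12.1·(cos(-159.1°) + j·sin(-159.1°)) = -11.3 - j4.317 V
  V2 = 85.5·(cos(90.0°) + j·sin(90.0°)) = 0 + j85.5 V
Step 2 — Sum components: V_total = -11.3 + j81.18 V.
Step 3 — Convert to polar: |V_total| = 81.97 V, ∠V_total = 97.9°.

V_total = 81.97∠97.9° V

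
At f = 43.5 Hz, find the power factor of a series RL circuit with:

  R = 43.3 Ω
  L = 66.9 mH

Step 1 — Angular frequency: ω = 2π·f = 2π·43.5 = 273.3 rad/s.
Step 2 — Component impedances:
  R: Z = R = 43.3 Ω
  L: Z = jωL = j·273.3·0.0669 = 0 + j18.29 Ω
Step 3 — Series combination: Z_total = R + L = 43.3 + j18.29 Ω = 47∠22.9° Ω.
Step 4 — Power factor: PF = cos(φ) = Re(Z)/|Z| = 43.3/47.002 = 0.9212.
Step 5 — Type: Im(Z) = 18.29 ⇒ lagging (phase φ = 22.9°).

PF = 0.9212 (lagging, φ = 22.9°)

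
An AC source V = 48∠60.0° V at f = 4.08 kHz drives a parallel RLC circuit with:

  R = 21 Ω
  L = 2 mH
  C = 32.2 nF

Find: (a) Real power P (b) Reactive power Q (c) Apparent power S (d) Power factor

Step 1 — Angular frequency: ω = 2π·f = 2π·4080 = 2.564e+04 rad/s.
Step 2 — Component impedances:
  R: Z = R = 21 Ω
  L: Z = jωL = j·2.564e+04·0.002 = 0 + j51.27 Ω
  C: Z = 1/(jωC) = -j/(ω·C) = 0 - j1211 Ω
Step 3 — Parallel combination: 1/Z_total = 1/R + 1/L + 1/C; Z_total = 18.2 + j7.139 Ω = 19.55∠21.4° Ω.
Step 4 — Source phasor: V = 48∠60.0° V = 24 + j41.57 V.
Step 5 — Current: I = V / Z = 1.919 + j1.531 A = 2.455∠38.6° A.
Step 6 — Complex power: S = V·I* = 109.7 + j43.04 VA.
Step 7 — Real power: P = Re(S) = 109.7 W.
Step 8 — Reactive power: Q = Im(S) = 43.04 VAR.
Step 9 — Apparent power: |S| = 117.9 VA.
Step 10 — Power factor: PF = P/|S| = 0.9309 (lagging).

(a) P = 109.7 W  (b) Q = 43.04 VAR  (c) S = 117.9 VA  (d) PF = 0.9309 (lagging)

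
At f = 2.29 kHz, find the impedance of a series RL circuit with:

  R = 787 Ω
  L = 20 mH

Step 1 — Angular frequency: ω = 2π·f = 2π·2290 = 1.439e+04 rad/s.
Step 2 — Component impedances:
  R: Z = R = 787 Ω
  L: Z = jωL = j·1.439e+04·0.02 = 0 + j287.8 Ω
Step 3 — Series combination: Z_total = R + L = 787 + j287.8 Ω = 838∠20.1° Ω.

Z = 787 + j287.8 Ω = 838∠20.1° Ω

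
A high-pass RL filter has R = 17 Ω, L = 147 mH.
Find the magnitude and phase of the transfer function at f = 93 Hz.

Step 1 — Angular frequency: ω = 2π·93 = 584.3 rad/s.
Step 2 — Transfer function: H(jω) = jωL/(R + jωL).
Step 3 — Numerator jωL = j·85.9; denominator R + jωL = 17 + j85.9.
Step 4 — H = 0.9623 + j0.1905.
Step 5 — Magnitude: |H| = 0.981 (-0.2 dB); phase: φ = 11.2°.

|H| = 0.981 (-0.2 dB), φ = 11.2°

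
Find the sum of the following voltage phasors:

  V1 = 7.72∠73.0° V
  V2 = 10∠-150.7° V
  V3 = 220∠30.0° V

Step 1 — Convert each phasor to rectangular form:
  V1 = 7.72·(cos(73.0°) + j·sin(73.0°)) = 2.257 + j7.383 V
  V2 = 10·(cos(-150.7°) + j·sin(-150.7°)) = -8.721 - j4.894 V
  V3 = 220·(cos(30.0°) + j·sin(30.0°)) = 190.5 + j110 V
Step 2 — Sum components: V_total = 184.1 + j112.5 V.
Step 3 — Convert to polar: |V_total| = 215.7 V, ∠V_total = 31.4°.

V_total = 215.7∠31.4° V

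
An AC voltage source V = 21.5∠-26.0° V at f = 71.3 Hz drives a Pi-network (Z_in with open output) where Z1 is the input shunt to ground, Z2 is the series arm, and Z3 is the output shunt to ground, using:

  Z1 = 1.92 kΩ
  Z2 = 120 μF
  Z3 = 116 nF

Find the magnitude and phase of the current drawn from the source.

Step 1 — Angular frequency: ω = 2π·f = 2π·71.3 = 448 rad/s.
Step 2 — Component impedances:
  Z1: Z = R = 1920 Ω
  Z2: Z = 1/(jωC) = -j/(ω·C) = 0 - j18.6 Ω
  Z3: Z = 1/(jωC) = -j/(ω·C) = 0 - j1.924e+04 Ω
Step 3 — With open output, the series arm Z2 and the output shunt Z3 appear in series to ground: Z2 + Z3 = 0 - j1.926e+04 Ω.
Step 4 — Parallel with input shunt Z1: Z_in = Z1 || (Z2 + Z3) = 1901 - j189.5 Ω = 1911∠-5.7° Ω.
Step 5 — Source phasor: V = 21.5∠-26.0° V = 19.32 - j9.425 V.
Step 6 — Ohm's law: I = V / Z_total = (19.32 - j9.425) / (1901 - j189.5) = 0.01055 - j0.003906 A.
Step 7 — Convert to polar: |I| = 0.01125 A, ∠I = -20.3°.

I = 0.01125∠-20.3° A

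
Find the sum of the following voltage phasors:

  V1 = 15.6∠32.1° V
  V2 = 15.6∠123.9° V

Step 1 — Convert each phasor to rectangular form:
  V1 = 15.6·(cos(32.1°) + j·sin(32.1°)) = 13.22 + j8.29 V
  V2 = 15.6·(cos(123.9°) + j·sin(123.9°)) = -8.701 + j12.95 V
Step 2 — Sum components: V_total = 4.514 + j21.24 V.
Step 3 — Convert to polar: |V_total| = 21.71 V, ∠V_total = 78.0°.

V_total = 21.71∠78.0° V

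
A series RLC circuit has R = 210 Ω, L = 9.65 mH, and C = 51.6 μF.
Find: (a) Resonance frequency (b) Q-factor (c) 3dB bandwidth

Step 1 — Resonance: ω₀ = 1/√(LC) = 1/√(0.00965·5.16e-05) = 1417 rad/s.
Step 2 — f₀ = ω₀/(2π) = 225.5 Hz.
Step 3 — Series Q: Q = ω₀L/R = 1417·0.00965/210 = 0.06512.
Step 4 — Bandwidth: Δω = ω₀/Q = 2.176e+04 rad/s; BW = Δω/(2π) = 3463 Hz.

(a) f₀ = 225.5 Hz  (b) Q = 0.06512  (c) BW = 3463 Hz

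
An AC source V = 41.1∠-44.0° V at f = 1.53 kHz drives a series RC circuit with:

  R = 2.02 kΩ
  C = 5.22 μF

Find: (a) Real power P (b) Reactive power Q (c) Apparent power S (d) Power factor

Step 1 — Angular frequency: ω = 2π·f = 2π·1530 = 9613 rad/s.
Step 2 — Component impedances:
  R: Z = R = 2020 Ω
  C: Z = 1/(jωC) = -j/(ω·C) = 0 - j19.93 Ω
Step 3 — Series combination: Z_total = R + C = 2020 - j19.93 Ω = 2020∠-0.6° Ω.
Step 4 — Source phasor: V = 41.1∠-44.0° V = 29.56 - j28.55 V.
Step 5 — Current: I = V / Z = 0.01477 - j0.01399 A = 0.02035∠-43.4° A.
Step 6 — Complex power: S = V·I* = 0.8362 - j0.008249 VA.
Step 7 — Real power: P = Re(S) = 0.8362 W.
Step 8 — Reactive power: Q = Im(S) = -0.008249 VAR.
Step 9 — Apparent power: |S| = 0.8362 VA.
Step 10 — Power factor: PF = P/|S| = 1 (leading).

(a) P = 0.8362 W  (b) Q = -0.008249 VAR  (c) S = 0.8362 VA  (d) PF = 1 (leading)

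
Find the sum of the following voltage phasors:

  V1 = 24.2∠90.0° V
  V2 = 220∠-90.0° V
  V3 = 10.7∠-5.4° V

Step 1 — Convert each phasor to rectangular form:
  V1 = 24.2·(cos(90.0°) + j·sin(90.0°)) = 0 + j24.2 V
  V2 = 220·(cos(-90.0°) + j·sin(-90.0°)) = 0 - j220 V
  V3 = 10.7·(cos(-5.4°) + j·sin(-5.4°)) = 10.65 - j1.007 V
Step 2 — Sum components: V_total = 10.65 - j196.8 V.
Step 3 — Convert to polar: |V_total| = 197.1 V, ∠V_total = -86.9°.

V_total = 197.1∠-86.9° V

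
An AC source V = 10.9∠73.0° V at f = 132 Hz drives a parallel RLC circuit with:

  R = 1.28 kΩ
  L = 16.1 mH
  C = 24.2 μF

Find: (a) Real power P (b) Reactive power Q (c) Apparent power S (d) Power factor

Step 1 — Angular frequency: ω = 2π·f = 2π·132 = 829.4 rad/s.
Step 2 — Component impedances:
  R: Z = R = 1280 Ω
  L: Z = jωL = j·829.4·0.0161 = 0 + j13.35 Ω
  C: Z = 1/(jωC) = -j/(ω·C) = 0 - j49.82 Ω
Step 3 — Parallel combination: 1/Z_total = 1/R + 1/L + 1/C; Z_total = 0.2599 + j18.24 Ω = 18.24∠89.2° Ω.
Step 4 — Source phasor: V = 10.9∠73.0° V = 3.187 + j10.42 V.
Step 5 — Current: I = V / Z = 0.5739 - j0.1666 A = 0.5976∠-16.2° A.
Step 6 — Complex power: S = V·I* = 0.09282 + j6.513 VA.
Step 7 — Real power: P = Re(S) = 0.09282 W.
Step 8 — Reactive power: Q = Im(S) = 6.513 VAR.
Step 9 — Apparent power: |S| = 6.514 VA.
Step 10 — Power factor: PF = P/|S| = 0.01425 (lagging).

(a) P = 0.09282 W  (b) Q = 6.513 VAR  (c) S = 6.514 VA  (d) PF = 0.01425 (lagging)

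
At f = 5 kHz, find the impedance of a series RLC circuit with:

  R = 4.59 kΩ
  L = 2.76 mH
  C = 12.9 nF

Step 1 — Angular frequency: ω = 2π·f = 2π·5000 = 3.142e+04 rad/s.
Step 2 — Component impedances:
  R: Z = R = 4590 Ω
  L: Z = jωL = j·3.142e+04·0.00276 = 0 + j86.71 Ω
  C: Z = 1/(jωC) = -j/(ω·C) = 0 - j2468 Ω
Step 3 — Series combination: Z_total = R + L + C = 4590 - j2381 Ω = 5171∠-27.4° Ω.

Z = 4590 - j2381 Ω = 5171∠-27.4° Ω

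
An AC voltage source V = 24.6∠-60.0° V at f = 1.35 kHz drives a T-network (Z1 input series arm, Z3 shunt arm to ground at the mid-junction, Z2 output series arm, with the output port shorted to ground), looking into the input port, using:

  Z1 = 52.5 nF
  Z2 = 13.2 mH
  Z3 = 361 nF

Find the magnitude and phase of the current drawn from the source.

Step 1 — Angular frequency: ω = 2π·f = 2π·1350 = 8482 rad/s.
Step 2 — Component impedances:
  Z1: Z = 1/(jωC) = -j/(ω·C) = 0 - j2246 Ω
  Z2: Z = jωL = j·8482·0.0132 = 0 + j112 Ω
  Z3: Z = 1/(jωC) = -j/(ω·C) = 0 - j326.6 Ω
Step 3 — With the output port shorted to ground, the output series arm Z2 runs from the junction to ground; the shunt arm Z3 also runs from the junction to ground. They appear in parallel: Z3 || Z2 = 0 + j170.4 Ω.
Step 4 — Series with input arm Z1: Z_in = Z1 + (Z3 || Z2) = 0 - j2075 Ω = 2075∠-90.0° Ω.
Step 5 — Source phasor: V = 24.6∠-60.0° V = 12.3 - j21.3 V.
Step 6 — Ohm's law: I = V / Z_total = (12.3 - j21.3) / (0 - j2075) = 0.01027 + j0.005927 A.
Step 7 — Convert to polar: |I| = 0.01185 A, ∠I = 30.0°.

I = 0.01185∠30.0° A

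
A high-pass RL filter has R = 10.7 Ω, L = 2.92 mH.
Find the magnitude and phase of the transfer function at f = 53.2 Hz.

Step 1 — Angular frequency: ω = 2π·53.2 = 334.3 rad/s.
Step 2 — Transfer function: H(jω) = jωL/(R + jωL).
Step 3 — Numerator jωL = j·0.9761; denominator R + jωL = 10.7 + j0.9761.
Step 4 — H = 0.008252 + j0.09047.
Step 5 — Magnitude: |H| = 0.09084 (-20.8 dB); phase: φ = 84.8°.

|H| = 0.09084 (-20.8 dB), φ = 84.8°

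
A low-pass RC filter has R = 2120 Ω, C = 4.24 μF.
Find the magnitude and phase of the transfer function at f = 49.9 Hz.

Step 1 — Angular frequency: ω = 2π·49.9 = 313.5 rad/s.
Step 2 — Transfer function: H(jω) = 1/(1 + jωRC).
Step 3 — Denominator: 1 + jωRC = 1 + j·313.5·2120·4.24e-06 = 1 + j2.818.
Step 4 — H = 0.1118 - j0.3151.
Step 5 — Magnitude: |H| = 0.3344 (-9.5 dB); phase: φ = -70.5°.

|H| = 0.3344 (-9.5 dB), φ = -70.5°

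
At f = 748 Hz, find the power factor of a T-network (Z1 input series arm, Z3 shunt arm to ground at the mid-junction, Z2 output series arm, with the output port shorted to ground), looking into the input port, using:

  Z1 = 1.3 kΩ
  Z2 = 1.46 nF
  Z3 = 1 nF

Step 1 — Angular frequency: ω = 2π·f = 2π·748 = 4700 rad/s.
Step 2 — Component impedances:
  Z1: Z = R = 1300 Ω
  Z2: Z = 1/(jωC) = -j/(ω·C) = 0 - j1.457e+05 Ω
  Z3: Z = 1/(jωC) = -j/(ω·C) = 0 - j2.128e+05 Ω
Step 3 — With the output port shorted to ground, the output series arm Z2 runs from the junction to ground; the shunt arm Z3 also runs from the junction to ground. They appear in parallel: Z3 || Z2 = 0 - j8.649e+04 Ω.
Step 4 — Series with input arm Z1: Z_in = Z1 + (Z3 || Z2) = 1300 - j8.649e+04 Ω = 8.65e+04∠-89.1° Ω.
Step 5 — Power factor: PF = cos(φ) = Re(Z)/|Z| = 1300/8.65e+04 = 0.01503.
Step 6 — Type: Im(Z) = -8.649e+04 ⇒ leading (phase φ = -89.1°).

PF = 0.01503 (leading, φ = -89.1°)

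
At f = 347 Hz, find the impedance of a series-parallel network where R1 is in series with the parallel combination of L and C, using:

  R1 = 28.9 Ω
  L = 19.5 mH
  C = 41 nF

Step 1 — Angular frequency: ω = 2π·f = 2π·347 = 2180 rad/s.
Step 2 — Component impedances:
  R1: Z = R = 28.9 Ω
  L: Z = jωL = j·2180·0.0195 = 0 + j42.52 Ω
  C: Z = 1/(jωC) = -j/(ω·C) = 0 - j1.119e+04 Ω
Step 3 — Parallel branch: L || C = 1/(1/L + 1/C) = 0 + j42.68 Ω.
Step 4 — Series with R1: Z_total = R1 + (L || C) = 28.9 + j42.68 Ω = 51.54∠55.9° Ω.

Z = 28.9 + j42.68 Ω = 51.54∠55.9° Ω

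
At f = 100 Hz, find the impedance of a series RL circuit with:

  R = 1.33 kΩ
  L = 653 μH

Step 1 — Angular frequency: ω = 2π·f = 2π·100 = 628.3 rad/s.
Step 2 — Component impedances:
  R: Z = R = 1330 Ω
  L: Z = jωL = j·628.3·0.000653 = 0 + j0.4103 Ω
Step 3 — Series combination: Z_total = R + L = 1330 + j0.4103 Ω = 1330∠0.0° Ω.

Z = 1330 + j0.4103 Ω = 1330∠0.0° Ω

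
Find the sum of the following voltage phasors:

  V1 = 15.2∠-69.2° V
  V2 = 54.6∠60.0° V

Step 1 — Convert each phasor to rectangular form:
  V1 = 15.2·(cos(-69.2°) + j·sin(-69.2°)) = 5.398 - j14.21 V
  V2 = 54.6·(cos(60.0°) + j·sin(60.0°)) = 27.3 + j47.28 V
Step 2 — Sum components: V_total = 32.7 + j33.08 V.
Step 3 — Convert to polar: |V_total| = 46.51 V, ∠V_total = 45.3°.

V_total = 46.51∠45.3° V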